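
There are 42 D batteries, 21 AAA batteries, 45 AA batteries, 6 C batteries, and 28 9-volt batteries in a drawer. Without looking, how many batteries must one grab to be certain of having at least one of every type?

The hardest type to obtain is C: we could draw every other battery first — 142 − 6 = 136 batteries — without a single C one.
The next draw must be C, so 136 + 1 = 137.

137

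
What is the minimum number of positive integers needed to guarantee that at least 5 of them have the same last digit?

There are 10 possible last digits acting as pigeonholes.
With 10 × 4 = 40 positive integers we could place exactly 4 in each, with no class reaching 5.
One more forces some class to hold 5, so 40 + 1 = 41.

41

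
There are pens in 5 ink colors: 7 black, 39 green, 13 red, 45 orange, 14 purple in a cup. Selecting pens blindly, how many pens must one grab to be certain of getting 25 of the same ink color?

Treat the 5 ink colors as pigeonholes.
In the worst case we take at most 24 of each ink color, but all 7 black, all 13 red, and all 14 purple (fewer than 24), giving 7 + 24 + 13 + 24 + 14 = 82.
One more pen then forces some ink color to 25, so 82 + 1 = 83.

83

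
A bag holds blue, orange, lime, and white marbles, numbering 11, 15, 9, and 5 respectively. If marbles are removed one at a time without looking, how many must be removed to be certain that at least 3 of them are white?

To avoid white marbles as long as possible, exhaust the other 3 colors first.
The worst case draws every non-white marble first: 11 + 15 + 9 = 35.
The next 3 draws are then forced to be white, giving 35 + 3 = 38.

38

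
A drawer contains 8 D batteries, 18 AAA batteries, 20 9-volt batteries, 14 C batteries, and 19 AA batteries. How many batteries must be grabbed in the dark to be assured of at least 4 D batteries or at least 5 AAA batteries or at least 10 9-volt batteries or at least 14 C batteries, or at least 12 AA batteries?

41

Each of the 5 types has its own threshold; avoid all of them simultaneously.
The worst case stops just short of every target: 3 D, 4 AAA, 9 9-volt, 13 C, 11 AA — 3 + 4 + 9 + 13 + 11 = 40 batteries.
One more battery must push some type to its target, so 40 + 1 = 41.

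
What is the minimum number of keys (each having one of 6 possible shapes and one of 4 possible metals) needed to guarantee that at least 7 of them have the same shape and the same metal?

There are 6 × 4 = 24 (shape, metal) combinations acting as pigeonholes.
With 24 × 6 = 144 keys we could place exactly 6 in each, with no (shape, metal) pair reaching 7.
One more forces some (shape, metal) pair to hold 7, so 144 + 1 = 145.

145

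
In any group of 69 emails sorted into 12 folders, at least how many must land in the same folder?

6

The 69 emails fall into 12 folders.
If each of the 12 folders held at most 5, the total would be at most 12 × 5 = 60 < 69, a contradiction.
So at least one holds ⌈69/12⌉ = 6.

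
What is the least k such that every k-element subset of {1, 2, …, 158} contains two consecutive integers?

Partition {1, …, 158} into 79 pairs: {1,2}, {3,4}, …, {157,158}.
Choosing 79 integers — say the 79 even numbers 2, 4, …, 158 — takes one from each pair and avoids the property.
Choosing 80 forces two into the same pair by pigeonhole, and those are consecutive. So 80.

80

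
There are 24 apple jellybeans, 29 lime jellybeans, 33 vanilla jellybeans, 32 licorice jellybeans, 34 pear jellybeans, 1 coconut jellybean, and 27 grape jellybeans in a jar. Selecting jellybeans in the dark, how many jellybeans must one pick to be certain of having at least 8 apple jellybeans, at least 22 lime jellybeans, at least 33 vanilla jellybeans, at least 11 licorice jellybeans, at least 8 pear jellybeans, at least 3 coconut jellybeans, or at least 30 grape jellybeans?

106

Each of the 7 flavors has its own threshold; avoid all of them simultaneously.
The worst case stops just short of every target: 7 apple, 21 lime, 32 vanilla, 10 licorice, 7 pear, all 1 coconut, all 27 grape — 7 + 21 + 32 + 10 + 7 + 1 + 27 = 105 jellybeans.
One more jellybean must push some flavor to its target, so 105 + 1 = 106.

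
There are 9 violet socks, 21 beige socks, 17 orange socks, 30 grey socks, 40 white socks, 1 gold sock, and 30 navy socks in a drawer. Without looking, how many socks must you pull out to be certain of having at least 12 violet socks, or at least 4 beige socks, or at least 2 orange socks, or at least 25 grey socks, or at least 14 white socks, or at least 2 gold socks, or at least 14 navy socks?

65

Each of the 7 colors has its own threshold; avoid all of them simultaneously.
The worst case stops just short of every target: all 9 violet, 3 beige, 1 orange, 24 grey, 13 white, 1 gold, 13 navy — 9 + 3 + 1 + 24 + 13 + 1 + 13 = 64 socks.
One more sock must push some color to its target, so 64 + 1 = 65.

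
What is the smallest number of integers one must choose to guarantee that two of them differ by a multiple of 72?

73

Two integers differ by a multiple of 72 exactly when they share a remainder mod 72.
There are 72 residue classes mod 72, so 72 integers can all lie in distinct classes.
One more integer must repeat a residue, giving a difference divisible by 72. So n = 72 + 1 = 73.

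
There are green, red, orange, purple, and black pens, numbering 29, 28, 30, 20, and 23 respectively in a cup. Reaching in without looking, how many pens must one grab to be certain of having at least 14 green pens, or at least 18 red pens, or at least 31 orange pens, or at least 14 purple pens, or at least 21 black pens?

Each of the 5 ink colors has its own threshold; avoid all of them simultaneously.
The worst case stops just short of every target: 13 green, 17 red, 30 orange, 13 purple, 20 black — 13 + 17 + 30 + 13 + 20 = 93 pens.
One more pen must push some ink color to its target, so 93 + 1 = 94.

94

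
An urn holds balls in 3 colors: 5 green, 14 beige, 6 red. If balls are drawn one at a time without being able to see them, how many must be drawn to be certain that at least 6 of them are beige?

17

The worst case draws every non-beige ball first: 5 + 6 = 11.
The next 6 draws are then forced to be beige, giving 11 + 6 = 17.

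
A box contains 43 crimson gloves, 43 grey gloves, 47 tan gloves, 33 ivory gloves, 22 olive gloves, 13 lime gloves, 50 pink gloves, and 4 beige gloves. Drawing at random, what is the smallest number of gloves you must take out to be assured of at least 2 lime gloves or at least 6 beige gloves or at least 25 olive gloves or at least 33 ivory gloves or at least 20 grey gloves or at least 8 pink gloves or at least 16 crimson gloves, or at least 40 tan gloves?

140

The worst case stops just short of every target: 15 crimson, 19 grey, 39 tan, 32 ivory, all 22 olive, 1 lime, 7 pink, all 4 beige — 15 + 19 + 39 + 32 + 22 + 1 + 7 + 4 = 139 gloves.
One more glove must push some color to its target, so 139 + 1 = 140.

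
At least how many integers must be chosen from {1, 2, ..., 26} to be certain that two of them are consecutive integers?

Partition {1, …, 26} into 13 pairs: {1,2}, {3,4}, …, {25,26}.
Choosing 13 integers — say the 13 even numbers 2, 4, …, 26 — takes one from each pair and avoids the property.
Choosing 14 forces two into the same pair by pigeonhole, and those are consecutive. So 14.

14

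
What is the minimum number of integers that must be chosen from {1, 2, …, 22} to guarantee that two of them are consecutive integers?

12

Partition {1, …, 22} into 11 pairs: {1,2}, {3,4}, …, {21,22}.
Choosing 11 integers — say the 11 even numbers 2, 4, …, 22 — takes one from each pair and avoids the property.
Choosing 12 forces two into the same pair by pigeonhole, and those are consecutive. So 12.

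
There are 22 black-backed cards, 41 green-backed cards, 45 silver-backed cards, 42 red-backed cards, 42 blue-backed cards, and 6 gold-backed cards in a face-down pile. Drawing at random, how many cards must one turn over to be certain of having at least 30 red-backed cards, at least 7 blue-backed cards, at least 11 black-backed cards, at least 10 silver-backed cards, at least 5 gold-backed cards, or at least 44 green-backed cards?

100

The worst case stops just short of every target: 10 black-backed, all 41 green-backed, 9 silver-backed, 29 red-backed, 6 blue-backed, 4 gold-backed — 10 + 41 + 9 + 29 + 6 + 4 = 99 cards.
One more card must push some back color to its target, so 99 + 1 = 100.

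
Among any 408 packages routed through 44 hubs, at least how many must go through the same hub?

The 408 packages fall into 44 hubs.
If each of the 44 hubs held at most 9, the total would be at most 44 × 9 = 396 < 408, a contradiction.
So at least one holds ⌈408/44⌉ = 10.

10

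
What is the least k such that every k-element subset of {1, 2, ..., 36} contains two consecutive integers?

Partition {1, …, 36} into 18 pairs: {1,2}, {3,4}, …, {35,36}.
Choosing 18 integers — say the 18 even numbers 2, 4, …, 36 — takes one from each pair and avoids the property.
Choosing 19 forces two into the same pair by pigeonhole, and those are consecutive. So 19.

19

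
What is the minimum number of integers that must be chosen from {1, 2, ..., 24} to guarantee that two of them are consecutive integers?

Partition {1, …, 24} into 12 pairs: {1,2}, {3,4}, …, {23,24}.
Choosing 12 integers — say the 12 even numbers 2, 4, …, 24 — takes one from each pair and avoids the property.
Choosing 13 forces two into the same pair by pigeonhole, and those are consecutive. So 13.

13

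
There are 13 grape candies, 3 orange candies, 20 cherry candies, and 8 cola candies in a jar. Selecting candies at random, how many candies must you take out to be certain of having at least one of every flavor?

The hardest flavor to obtain is orange: we could draw every other candy first — 44 − 3 = 41 candies — without a single orange one.
The next draw must be orange, so 41 + 1 = 42.

42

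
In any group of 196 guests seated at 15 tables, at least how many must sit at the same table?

If each of the 15 tables held at most 13, the total would be at most 15 × 13 = 195 < 196, a contradiction.
So at least one holds ⌈196/15⌉ = 14.

14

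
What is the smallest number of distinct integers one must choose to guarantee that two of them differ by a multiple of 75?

76

Two integers differ by a multiple of 75 exactly when they share a remainder mod 75.
There are 75 residue classes mod 75, so 75 integers can all lie in distinct classes.
One more integer must repeat a residue, giving a difference divisible by 75. So n = 75 + 1 = 76.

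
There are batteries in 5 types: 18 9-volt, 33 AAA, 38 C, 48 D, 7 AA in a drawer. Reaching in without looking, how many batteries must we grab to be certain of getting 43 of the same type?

139

In the worst case we take at most 42 of each type, but all 18 9-volt, all 33 AAA, all 38 C, and all 7 AA (fewer than 42), giving 18 + 33 + 38 + 42 + 7 = 138.
One more battery then forces some type to 43, so 138 + 1 = 139.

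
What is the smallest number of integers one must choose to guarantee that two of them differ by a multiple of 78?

Use the pigeonhole principle on residue classes: two integers differ by a multiple of 78 exactly when they share a remainder mod 78.
There are 78 residue classes mod 78, so 78 integers can all lie in distinct classes.
One more integer must repeat a residue, giving a difference divisible by 78. So n = 78 + 1 = 79.

79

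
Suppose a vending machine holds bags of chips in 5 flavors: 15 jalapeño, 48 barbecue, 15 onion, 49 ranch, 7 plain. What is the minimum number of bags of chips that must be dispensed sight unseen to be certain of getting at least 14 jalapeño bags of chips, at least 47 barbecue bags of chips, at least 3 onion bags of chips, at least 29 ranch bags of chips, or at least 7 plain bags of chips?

96

The worst case stops just short of every target: 13 jalapeño, 46 barbecue, 2 onion, 28 ranch, 6 plain — 13 + 46 + 2 + 28 + 6 = 95 bags of chips.
One more bag of chips must push some flavor to its target, so 95 + 1 = 96.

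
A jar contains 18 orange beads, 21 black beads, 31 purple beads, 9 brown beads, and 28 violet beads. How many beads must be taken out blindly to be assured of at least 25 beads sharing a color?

97

Treat the 5 colors as pigeonholes.
In the worst case we take at most 24 of each color, but all 18 orange, all 21 black, and all 9 brown (fewer than 24), giving 18 + 21 + 24 + 9 + 24 = 96.
One more bead then forces some color to 25, so 96 + 1 = 97.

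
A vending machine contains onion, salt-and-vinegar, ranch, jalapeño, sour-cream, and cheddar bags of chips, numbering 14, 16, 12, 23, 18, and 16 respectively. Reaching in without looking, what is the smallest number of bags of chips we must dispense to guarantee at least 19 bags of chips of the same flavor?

In the worst case we take at most 18 of each flavor, but all 14 onion, all 16 salt-and-vinegar, all 12 ranch, and all 16 cheddar (fewer than 18), giving 14 + 16 + 12 + 18 + 18 + 16 = 94.
One more bag of chips then forces some flavor to 19, so 94 + 1 = 95.

95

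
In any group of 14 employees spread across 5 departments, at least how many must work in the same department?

If each of the 5 departments held at most 2, the total would be at most 5 × 2 = 10 < 14, a contradiction.
So at least one holds ⌈14/5⌉ = 3.

3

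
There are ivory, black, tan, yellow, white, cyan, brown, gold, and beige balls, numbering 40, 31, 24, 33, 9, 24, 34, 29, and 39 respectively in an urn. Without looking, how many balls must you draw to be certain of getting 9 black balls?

The worst case draws every non-black ball first: 40 + 24 + 33 + 9 + 24 + 34 + 29 + 39 = 232.
The next 9 draws are then forced to be black, giving 232 + 9 = 241.

241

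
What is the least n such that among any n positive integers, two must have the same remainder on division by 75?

Two integers differ by a multiple of 75 exactly when they share a remainder mod 75.
There are 75 residue classes mod 75, so 75 integers can all lie in distinct classes.
One more integer must repeat a residue, giving a difference divisible by 75. So n = 75 + 1 = 76.

76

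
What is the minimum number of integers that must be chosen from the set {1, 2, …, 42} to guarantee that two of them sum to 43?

Partition {1, …, 42} into 21 pairs: {1,42}, {2,41}, …, {21,22}.
Choosing 21 integers — say the integers 1 through 21 — takes one from each pair and avoids the property.
Choosing 22 forces two into the same pair by pigeonhole, and those sum to 43. So 22.

22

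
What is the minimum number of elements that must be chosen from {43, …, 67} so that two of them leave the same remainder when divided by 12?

13

Use the pigeonhole principle on residue classes: group the integers by remainder mod 12; there are 12 residue classes, each nonempty in this range.
Choosing one from each class (12 integers) avoids any shared remainder.
One more choice must repeat a class, so two differ by a multiple of 12. Hence 12 + 1 = 13.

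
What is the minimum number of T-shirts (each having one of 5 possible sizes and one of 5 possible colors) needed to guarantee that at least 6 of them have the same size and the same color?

There are 5 × 5 = 25 (size, color) combinations acting as pigeonholes.
With 25 × 5 = 125 T-shirts we could place exactly 5 in each, with no (size, color) pair reaching 6.
One more forces some (size, color) pair to hold 6, so 125 + 1 = 126.

126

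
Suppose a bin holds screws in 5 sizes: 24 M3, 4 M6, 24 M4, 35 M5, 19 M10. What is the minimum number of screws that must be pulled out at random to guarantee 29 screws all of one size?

100

In the worst case we take at most 28 of each size, but all 24 M3, all 4 M6, all 24 M4, and all 19 M10 (fewer than 28), giving 24 + 4 + 24 + 28 + 19 = 99.
One more screw then forces some size to 29, so 99 + 1 = 100.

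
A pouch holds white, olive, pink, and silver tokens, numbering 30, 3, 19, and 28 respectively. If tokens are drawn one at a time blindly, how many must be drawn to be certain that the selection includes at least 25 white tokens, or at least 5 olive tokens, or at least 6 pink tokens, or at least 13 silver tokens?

45

Each of the 4 colors has its own threshold; avoid all of them simultaneously.
The worst case stops just short of every target: 24 white, all 3 olive, 5 pink, 12 silver — 24 + 3 + 5 + 12 = 44 tokens.
One more token must push some color to its target, so 44 + 1 = 45.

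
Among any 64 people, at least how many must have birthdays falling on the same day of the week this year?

The 64 people fall into 7 days of the week.
If each of the 7 days of the week held at most 9, the total would be at most 7 × 9 = 63 < 64, a contradiction.
So at least one holds ⌈64/7⌉ = 10.

10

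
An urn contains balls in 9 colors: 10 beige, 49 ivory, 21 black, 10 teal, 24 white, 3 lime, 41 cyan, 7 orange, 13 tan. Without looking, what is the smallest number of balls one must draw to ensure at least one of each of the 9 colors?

The hardest color to obtain is lime: we could draw every other ball first — 178 − 3 = 175 balls — without a single lime one.
The next draw must be lime, so 175 + 1 = 176.

176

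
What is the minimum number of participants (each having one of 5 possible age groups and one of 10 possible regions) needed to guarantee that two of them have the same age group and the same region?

51

There are 5 × 10 = 50 (age group, region) combinations acting as pigeonholes.
With 50 participants we could place one in each, avoiding any repeat.
One more forces some (age group, region) pair to hold 2, so 50 + 1 = 51.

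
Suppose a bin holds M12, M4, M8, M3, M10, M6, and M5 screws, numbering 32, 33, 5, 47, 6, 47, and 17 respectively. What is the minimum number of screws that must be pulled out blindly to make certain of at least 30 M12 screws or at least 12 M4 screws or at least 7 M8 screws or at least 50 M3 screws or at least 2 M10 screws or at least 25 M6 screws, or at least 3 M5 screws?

Each of the 7 sizes has its own threshold; avoid all of them simultaneously.
The worst case stops just short of every target: 29 M12, 11 M4, all 5 M8, all 47 M3, 1 M10, 24 M6, 2 M5 — 29 + 11 + 5 + 47 + 1 + 24 + 2 = 119 screws.
One more screw must push some size to its target, so 119 + 1 = 120.

120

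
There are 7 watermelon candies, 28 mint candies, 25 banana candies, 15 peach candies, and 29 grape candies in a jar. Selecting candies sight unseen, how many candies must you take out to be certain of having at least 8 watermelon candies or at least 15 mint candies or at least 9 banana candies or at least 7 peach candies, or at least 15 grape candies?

The worst case stops just short of every target: 7 watermelon, 14 mint, 8 banana, 6 peach, 14 grape — 7 + 14 + 8 + 6 + 14 = 49 candies.
One more candy must push some flavor to its target, so 49 + 1 = 50.

50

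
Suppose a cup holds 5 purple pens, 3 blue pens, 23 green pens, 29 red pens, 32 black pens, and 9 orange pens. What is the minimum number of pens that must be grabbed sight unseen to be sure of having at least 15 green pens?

To avoid green pens as long as possible, exhaust the other 5 ink colors first.
The worst case draws every non-green pen first: 5 + 3 + 29 + 32 + 9 = 78.
The next 15 draws are then forced to be green, giving 78 + 15 = 93.

93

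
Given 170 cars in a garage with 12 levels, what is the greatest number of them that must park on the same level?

15

If each of the 12 levels held at most 14, the total would be at most 12 × 14 = 168 < 170, a contradiction.
So at least one holds ⌈170/12⌉ = 15.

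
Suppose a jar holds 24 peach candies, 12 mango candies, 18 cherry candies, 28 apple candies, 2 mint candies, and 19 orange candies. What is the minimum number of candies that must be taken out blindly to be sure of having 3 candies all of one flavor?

Treat the 6 flavors as pigeonholes.
The worst case takes 2 candies of each flavor without reaching 3 of any: 6 × 2 = 12.
The next candy must bring some flavor to 3, so 12 + 1 = 13.

13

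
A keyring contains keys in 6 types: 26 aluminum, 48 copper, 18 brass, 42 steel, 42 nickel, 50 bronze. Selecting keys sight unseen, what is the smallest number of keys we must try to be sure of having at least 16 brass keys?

The worst case draws every non-brass key first: 26 + 48 + 42 + 42 + 50 = 208.
The next 16 draws are then forced to be brass, giving 208 + 16 = 224.

224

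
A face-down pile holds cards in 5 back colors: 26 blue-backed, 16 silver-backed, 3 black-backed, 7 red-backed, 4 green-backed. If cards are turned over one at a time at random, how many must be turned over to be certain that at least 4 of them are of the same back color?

The worst case takes 3 cards of each back color without reaching 4 of any: 5 × 3 = 15.
The next card must bring some back color to 4, so 15 + 1 = 16.

16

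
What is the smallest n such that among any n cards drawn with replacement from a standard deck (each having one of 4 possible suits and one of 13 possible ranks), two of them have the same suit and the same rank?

53

There are 4 × 13 = 52 (suit, rank) combinations acting as pigeonholes.
With 52 cards drawn with replacement from a standard deck we could place one in each, avoiding any repeat.
One more forces some (suit, rank) pair to hold 2, so 52 + 1 = 53.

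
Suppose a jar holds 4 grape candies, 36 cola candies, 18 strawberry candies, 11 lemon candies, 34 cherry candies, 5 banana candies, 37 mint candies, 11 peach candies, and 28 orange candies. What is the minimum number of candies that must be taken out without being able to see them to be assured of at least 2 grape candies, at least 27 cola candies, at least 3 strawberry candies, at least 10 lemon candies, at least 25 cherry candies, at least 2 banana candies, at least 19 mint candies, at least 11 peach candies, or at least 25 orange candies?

116

Each of the 9 flavors has its own threshold; avoid all of them simultaneously.
The worst case stops just short of every target: 1 grape, 26 cola, 2 strawberry, 9 lemon, 24 cherry, 1 banana, 18 mint, 10 peach, 24 orange — 1 + 26 + 2 + 9 + 24 + 1 + 18 + 10 + 24 = 115 candies.
One more candy must push some flavor to its target, so 115 + 1 = 116.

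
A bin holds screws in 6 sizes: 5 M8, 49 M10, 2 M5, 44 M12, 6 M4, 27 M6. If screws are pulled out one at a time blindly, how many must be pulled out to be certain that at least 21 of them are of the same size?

Treat the 6 sizes as pigeonholes.
In the worst case we take at most 20 of each size, but all 5 M8, all 2 M5, and all 6 M4 (fewer than 20), giving 5 + 20 + 2 + 20 + 6 + 20 = 73.
One more screw then forces some size to 21, so 73 + 1 = 74.

74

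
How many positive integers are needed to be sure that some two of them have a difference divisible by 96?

Use the pigeonhole principle on residue classes: two integers differ by a multiple of 96 exactly when they share a remainder mod 96.
There are 96 residue classes mod 96, so 96 integers can all lie in distinct classes.
One more integer must repeat a residue, giving a difference divisible by 96. So n = 96 + 1 = 97.

97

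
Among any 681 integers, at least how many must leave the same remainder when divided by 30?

23

The 681 integers fall into 30 residue classes modulo 30.
If each of the 30 residue classes modulo 30 held at most 22, the total would be at most 30 × 22 = 660 < 681, a contradiction.
So at least one holds ⌈681/30⌉ = 23.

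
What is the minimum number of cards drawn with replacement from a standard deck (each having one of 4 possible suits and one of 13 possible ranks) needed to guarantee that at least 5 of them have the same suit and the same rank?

There are 4 × 13 = 52 (suit, rank) combinations acting as pigeonholes.
With 52 × 4 = 208 cards drawn with replacement from a standard deck we could place exactly 4 in each, with no (suit, rank) pair reaching 5.
One more forces some (suit, rank) pair to hold 5, so 208 + 1 = 209.

209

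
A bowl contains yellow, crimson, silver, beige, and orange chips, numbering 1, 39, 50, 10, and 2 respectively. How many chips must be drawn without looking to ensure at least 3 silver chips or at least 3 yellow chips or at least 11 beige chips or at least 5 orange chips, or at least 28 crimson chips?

Each of the 5 colors has its own threshold; avoid all of them simultaneously.
The worst case stops just short of every target: all 1 yellow, 27 crimson, 2 silver, 10 beige, all 2 orange — 1 + 27 + 2 + 10 + 2 = 42 chips.
One more chip must push some color to its target, so 42 + 1 = 43.

43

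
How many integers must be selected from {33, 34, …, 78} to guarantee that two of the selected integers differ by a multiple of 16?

17

Group the integers by remainder mod 16; there are 16 residue classes, each nonempty in this range.
Choosing one from each class (16 integers) avoids any shared remainder.
One more choice must repeat a class, so two differ by a multiple of 16. Hence 16 + 1 = 17.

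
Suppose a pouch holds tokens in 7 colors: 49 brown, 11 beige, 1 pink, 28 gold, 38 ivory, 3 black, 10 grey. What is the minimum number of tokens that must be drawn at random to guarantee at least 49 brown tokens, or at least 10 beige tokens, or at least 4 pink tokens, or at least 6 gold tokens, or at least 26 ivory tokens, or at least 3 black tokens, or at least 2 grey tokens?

The worst case stops just short of every target: 48 brown, 9 beige, all 1 pink, 5 gold, 25 ivory, 2 black, 1 grey — 48 + 9 + 1 + 5 + 25 + 2 + 1 = 91 tokens.
One more token must push some color to its target, so 91 + 1 = 92.

92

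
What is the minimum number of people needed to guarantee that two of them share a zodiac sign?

13

There are 12 zodiac signs acting as pigeonholes.
With 12 people we could place one in each, avoiding any repeat.
One more forces some class to hold 2, so 12 + 1 = 13.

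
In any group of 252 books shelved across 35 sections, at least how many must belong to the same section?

8

The 252 books fall into 35 sections.
If each of the 35 sections held at most 7, the total would be at most 35 × 7 = 245 < 252, a contradiction.
So at least one holds ⌈252/35⌉ = 8.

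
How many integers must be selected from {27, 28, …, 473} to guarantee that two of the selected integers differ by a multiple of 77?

78

Group the integers by remainder mod 77; there are 77 residue classes, each nonempty in this range.
Choosing one from each class (77 integers) avoids any shared remainder.
One more choice must repeat a class, so two differ by a multiple of 77. Hence 77 + 1 = 78.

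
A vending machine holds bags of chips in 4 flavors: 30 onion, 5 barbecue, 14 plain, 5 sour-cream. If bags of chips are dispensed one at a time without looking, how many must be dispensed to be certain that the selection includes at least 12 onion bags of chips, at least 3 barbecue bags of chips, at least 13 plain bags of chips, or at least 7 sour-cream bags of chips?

31

Each of the 4 flavors has its own threshold; avoid all of them simultaneously.
The worst case stops just short of every target: 11 onion, 2 barbecue, 12 plain, all 5 sour-cream — 11 + 2 + 12 + 5 = 30 bags of chips.
One more bag of chips must push some flavor to its target, so 30 + 1 = 31.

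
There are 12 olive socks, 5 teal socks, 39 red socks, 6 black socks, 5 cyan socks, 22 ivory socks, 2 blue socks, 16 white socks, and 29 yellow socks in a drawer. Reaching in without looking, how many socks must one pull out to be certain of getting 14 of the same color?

Treat the 9 colors as pigeonholes.
In the worst case we take at most 13 of each color, but all 12 olive, all 5 teal, all 6 black, all 5 cyan, and all 2 blue (fewer than 13), giving 12 + 5 + 13 + 6 + 5 + 13 + 2 + 13 + 13 = 82.
One more sock then forces some color to 14, so 82 + 1 = 83.

83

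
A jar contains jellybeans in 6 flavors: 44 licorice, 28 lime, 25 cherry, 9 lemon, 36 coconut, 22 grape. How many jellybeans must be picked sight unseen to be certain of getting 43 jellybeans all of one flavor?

In the worst case we take at most 42 of each flavor, but all 28 lime, all 25 cherry, all 9 lemon, all 36 coconut, and all 22 grape (fewer than 42), giving 42 + 28 + 25 + 9 + 36 + 22 = 162.
One more jellybean then forces some flavor to 43, so 162 + 1 = 163.

163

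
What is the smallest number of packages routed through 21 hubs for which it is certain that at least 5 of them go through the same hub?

There are 21 hubs acting as pigeonholes.
With 21 × 4 = 84 packages we could place exactly 4 in each, with no class reaching 5.
One more forces some class to hold 5, so 84 + 1 = 85.

85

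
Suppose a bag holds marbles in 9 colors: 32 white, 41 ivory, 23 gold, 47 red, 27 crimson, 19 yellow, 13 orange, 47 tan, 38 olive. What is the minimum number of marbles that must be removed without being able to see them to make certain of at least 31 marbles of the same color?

233

In the worst case we take at most 30 of each color, but all 23 gold, all 27 crimson, all 19 yellow, and all 13 orange (fewer than 30), giving 30 + 30 + 23 + 30 + 27 + 19 + 13 + 30 + 30 = 232.
One more marble then forces some color to 31, so 232 + 1 = 233.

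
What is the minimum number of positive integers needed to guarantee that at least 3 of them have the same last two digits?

There are 100 possible two-digit endings acting as pigeonholes.
With 100 × 2 = 200 positive integers we could place exactly 2 in each, with no class reaching 3.
One more forces some class to hold 3, so 200 + 1 = 201.

201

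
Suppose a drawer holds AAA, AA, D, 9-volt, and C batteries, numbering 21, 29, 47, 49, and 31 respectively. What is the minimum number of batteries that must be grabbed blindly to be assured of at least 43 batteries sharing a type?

In the worst case we take at most 42 of each type, but all 21 AAA, all 29 AA, and all 31 C (fewer than 42), giving 21 + 29 + 42 + 42 + 31 = 165.
One more battery then forces some type to 43, so 165 + 1 = 166.

166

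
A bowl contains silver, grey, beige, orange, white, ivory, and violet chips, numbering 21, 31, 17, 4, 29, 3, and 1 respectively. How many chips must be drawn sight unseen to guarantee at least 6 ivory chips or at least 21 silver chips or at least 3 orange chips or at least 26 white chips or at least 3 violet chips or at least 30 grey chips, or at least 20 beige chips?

The worst case stops just short of every target: 20 silver, 29 grey, all 17 beige, 2 orange, 25 white, all 3 ivory, all 1 violet — 20 + 29 + 17 + 2 + 25 + 3 + 1 = 97 chips.
One more chip must push some color to its target, so 97 + 1 = 98.

98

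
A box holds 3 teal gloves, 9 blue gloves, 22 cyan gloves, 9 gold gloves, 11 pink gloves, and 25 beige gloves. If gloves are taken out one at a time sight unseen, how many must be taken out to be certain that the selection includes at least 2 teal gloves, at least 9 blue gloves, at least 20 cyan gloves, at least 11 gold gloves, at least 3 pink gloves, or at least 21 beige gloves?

60

The worst case stops just short of every target: 1 teal, 8 blue, 19 cyan, all 9 gold, 2 pink, 20 beige — 1 + 8 + 19 + 9 + 2 + 20 = 59 gloves.
One more glove must push some color to its target, so 59 + 1 = 60.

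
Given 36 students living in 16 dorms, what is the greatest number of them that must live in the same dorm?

3

If each of the 16 dorms held at most 2, the total would be at most 16 × 2 = 32 < 36, a contradiction.
So at least one holds ⌈36/16⌉ = 3.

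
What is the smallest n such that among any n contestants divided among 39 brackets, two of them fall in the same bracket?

There are 39 brackets acting as pigeonholes.
With 39 contestants we could place one in each, avoiding any repeat.
One more forces some class to hold 2, so 39 + 1 = 40.

40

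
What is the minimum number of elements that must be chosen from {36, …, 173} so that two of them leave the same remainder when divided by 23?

Use the pigeonhole principle on residue classes: group the integers by remainder mod 23; there are 23 residue classes, each nonempty in this range.
Choosing one from each class (23 integers) avoids any shared remainder.
One more choice must repeat a class, so two differ by a multiple of 23. Hence 23 + 1 = 24.

24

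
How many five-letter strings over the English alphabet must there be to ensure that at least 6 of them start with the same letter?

There are 26 possible first letters acting as pigeonholes.
With 26 × 5 = 130 five-letter strings over the English alphabet we could place exactly 5 in each, with no class reaching 6.
One more forces some class to hold 6, so 130 + 1 = 131.

131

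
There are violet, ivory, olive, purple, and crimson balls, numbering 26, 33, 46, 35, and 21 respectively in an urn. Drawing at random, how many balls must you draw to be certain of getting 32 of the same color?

141

In the worst case we take at most 31 of each color, but all 26 violet and all 21 crimson (fewer than 31), giving 26 + 31 + 31 + 31 + 21 = 140.
One more ball then forces some color to 32, so 140 + 1 = 141.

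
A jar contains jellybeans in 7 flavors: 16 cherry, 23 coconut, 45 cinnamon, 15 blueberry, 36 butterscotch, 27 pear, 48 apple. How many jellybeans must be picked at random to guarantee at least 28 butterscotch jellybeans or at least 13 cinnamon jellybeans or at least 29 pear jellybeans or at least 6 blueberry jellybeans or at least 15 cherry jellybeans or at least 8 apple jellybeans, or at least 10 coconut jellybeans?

The worst case stops just short of every target: 14 cherry, 9 coconut, 12 cinnamon, 5 blueberry, 27 butterscotch, all 27 pear, 7 apple — 14 + 9 + 12 + 5 + 27 + 27 + 7 = 101 jellybeans.
One more jellybean must push some flavor to its target, so 101 + 1 = 102.

102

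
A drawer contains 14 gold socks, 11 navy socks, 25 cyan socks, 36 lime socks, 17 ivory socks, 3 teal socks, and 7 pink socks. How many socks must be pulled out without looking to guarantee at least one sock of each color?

111

The hardest color to obtain is teal: we could draw every other sock first — 113 − 3 = 110 socks — without a single teal one.
The next draw must be teal, so 110 + 1 = 111.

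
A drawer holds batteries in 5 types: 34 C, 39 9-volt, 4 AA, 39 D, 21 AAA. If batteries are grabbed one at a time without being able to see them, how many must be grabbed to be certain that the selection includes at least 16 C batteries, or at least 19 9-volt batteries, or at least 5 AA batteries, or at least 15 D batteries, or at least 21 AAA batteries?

The worst case stops just short of every target: 15 C, 18 9-volt, 4 AA, 14 D, 20 AAA — 15 + 18 + 4 + 14 + 20 = 71 batteries.
One more battery must push some type to its target, so 71 + 1 = 72.

72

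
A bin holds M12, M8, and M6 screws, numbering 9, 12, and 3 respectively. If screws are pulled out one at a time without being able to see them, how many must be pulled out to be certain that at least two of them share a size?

4

Treat the 3 sizes as pigeonholes.
The worst case takes 1 screw of each size without reaching 2 of any: 3 × 1 = 3.
The next screw must bring some size to 2, so 3 + 1 = 4.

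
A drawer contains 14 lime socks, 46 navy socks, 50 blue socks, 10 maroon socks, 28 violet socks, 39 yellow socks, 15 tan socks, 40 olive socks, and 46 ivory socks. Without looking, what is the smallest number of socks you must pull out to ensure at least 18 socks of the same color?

Treat the 9 colors as pigeonholes.
In the worst case we take at most 17 of each color, but all 14 lime, all 10 maroon, and all 15 tan (fewer than 17), giving 14 + 17 + 17 + 10 + 17 + 17 + 15 + 17 + 17 = 141.
One more sock then forces some color to 18, so 141 + 1 = 142.

142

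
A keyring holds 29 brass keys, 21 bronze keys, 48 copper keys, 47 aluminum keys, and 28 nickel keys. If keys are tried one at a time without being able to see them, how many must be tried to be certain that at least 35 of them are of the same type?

147

Treat the 5 types as pigeonholes.
In the worst case we take at most 34 of each type, but all 29 brass, all 21 bronze, and all 28 nickel (fewer than 34), giving 29 + 21 + 34 + 34 + 28 = 146.
One more key then forces some type to 35, so 146 + 1 = 147.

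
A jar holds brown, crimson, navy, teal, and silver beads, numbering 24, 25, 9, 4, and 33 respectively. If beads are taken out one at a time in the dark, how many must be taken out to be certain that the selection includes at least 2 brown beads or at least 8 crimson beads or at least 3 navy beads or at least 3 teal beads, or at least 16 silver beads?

The worst case stops just short of every target: 1 brown, 7 crimson, 2 navy, 2 teal, 15 silver — 1 + 7 + 2 + 2 + 15 = 27 beads.
One more bead must push some color to its target, so 27 + 1 = 28.

28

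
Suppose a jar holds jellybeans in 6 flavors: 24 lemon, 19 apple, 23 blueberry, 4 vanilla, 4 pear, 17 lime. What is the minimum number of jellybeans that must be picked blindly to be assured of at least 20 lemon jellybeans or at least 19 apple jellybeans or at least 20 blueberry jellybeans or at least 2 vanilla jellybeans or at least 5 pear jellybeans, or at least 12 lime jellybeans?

73

The worst case stops just short of every target: 19 lemon, 18 apple, 19 blueberry, 1 vanilla, 4 pear, 11 lime — 19 + 18 + 19 + 1 + 4 + 11 = 72 jellybeans.
One more jellybean must push some flavor to its target, so 72 + 1 = 73.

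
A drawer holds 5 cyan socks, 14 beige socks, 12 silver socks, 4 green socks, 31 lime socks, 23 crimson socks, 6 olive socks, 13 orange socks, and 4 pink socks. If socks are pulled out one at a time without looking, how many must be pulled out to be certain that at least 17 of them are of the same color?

91

In the worst case we take at most 16 of each color, but all 5 cyan, all 14 beige, all 12 silver, all 4 green, all 6 olive, all 13 orange, and all 4 pink (fewer than 16), giving 5 + 14 + 12 + 4 + 16 + 16 + 6 + 13 + 4 = 90.
One more sock then forces some color to 17, so 90 + 1 = 91.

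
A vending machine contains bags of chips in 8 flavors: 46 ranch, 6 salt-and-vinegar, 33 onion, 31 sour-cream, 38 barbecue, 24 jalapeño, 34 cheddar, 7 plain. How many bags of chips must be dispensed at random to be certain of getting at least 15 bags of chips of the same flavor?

98

Treat the 8 flavors as pigeonholes.
In the worst case we take at most 14 of each flavor, but all 6 salt-and-vinegar and all 7 plain (fewer than 14), giving 14 + 6 + 14 + 14 + 14 + 14 + 14 + 7 = 97.
One more bag of chips then forces some flavor to 15, so 97 + 1 = 98.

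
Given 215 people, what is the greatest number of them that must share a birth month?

There are 12 months of the year, which serve as the pigeonholes.
If each of the 12 months of the year held at most 17, the total would be at most 12 × 17 = 204 < 215, a contradiction.
So at least one holds ⌈215/12⌉ = 18.

18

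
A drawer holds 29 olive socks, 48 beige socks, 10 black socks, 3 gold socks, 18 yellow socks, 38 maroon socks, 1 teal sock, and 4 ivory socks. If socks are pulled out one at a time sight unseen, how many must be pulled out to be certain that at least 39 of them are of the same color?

In the worst case we take at most 38 of each color, but all 29 olive, all 10 black, all 3 gold, all 18 yellow, all 1 teal, and all 4 ivory (fewer than 38), giving 29 + 38 + 10 + 3 + 18 + 38 + 1 + 4 = 141.
One more sock then forces some color to 39, so 141 + 1 = 142.

142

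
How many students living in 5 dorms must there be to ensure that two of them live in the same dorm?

There are 5 dorms acting as pigeonholes.
With 5 students we could place one in each, avoiding any repeat.
One more forces some class to hold 2, so 5 + 1 = 6.

6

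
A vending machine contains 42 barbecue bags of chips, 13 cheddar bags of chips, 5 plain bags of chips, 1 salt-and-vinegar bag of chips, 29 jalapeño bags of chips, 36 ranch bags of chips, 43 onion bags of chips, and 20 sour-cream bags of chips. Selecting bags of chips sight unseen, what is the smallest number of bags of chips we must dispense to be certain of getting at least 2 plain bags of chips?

186

The worst case draws every non-plain bag of chips first: 42 + 13 + 1 + 29 + 36 + 43 + 20 = 184.
The next 2 draws are then forced to be plain, giving 184 + 2 = 186.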